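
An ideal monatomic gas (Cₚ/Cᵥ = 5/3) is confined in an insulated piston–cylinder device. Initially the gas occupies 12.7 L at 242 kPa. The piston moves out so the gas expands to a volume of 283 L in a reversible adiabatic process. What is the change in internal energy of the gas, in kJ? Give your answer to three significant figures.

ΔU ≈ -4.03 kJ

P₂ = P₁(V₁/V₂)^γ = 242×(12.7/283)^(5/3) = 1.371 kPa.
For a reversible adiabat, W_by_gas = (P₁V₁ − P₂V₂)/(γ−1).
W_by = (242000×0.0127 − 1371×0.283) / (2/3) = 4028 J.
Q = 0 ⇒ ΔU = −W_by = -4028 J.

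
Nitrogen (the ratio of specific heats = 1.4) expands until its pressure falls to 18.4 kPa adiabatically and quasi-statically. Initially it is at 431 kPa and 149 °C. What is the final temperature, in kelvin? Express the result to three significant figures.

Adiabatic: T₂/T₁ = (P₂/P₁)^((γ−1)/γ).
T₁ = 149 °C = 422.1 K.
T₂ = 422.1 × (18.4/431)^(0.286) = 171.4 K.

T₂ ≈ 171 K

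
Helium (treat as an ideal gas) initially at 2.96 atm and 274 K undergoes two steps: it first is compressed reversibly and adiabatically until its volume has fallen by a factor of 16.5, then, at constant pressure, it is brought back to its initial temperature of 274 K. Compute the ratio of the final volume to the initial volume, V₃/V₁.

V₃/V₁ ≈ 0.00935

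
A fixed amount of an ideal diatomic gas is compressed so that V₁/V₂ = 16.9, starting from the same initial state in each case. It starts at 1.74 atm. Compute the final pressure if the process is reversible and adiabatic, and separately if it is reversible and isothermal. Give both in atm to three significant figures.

For a diatomic ideal gas γ = 7/5.
Isothermal: P₂ = P₁(V₁/V₂) = 1.74×16.9 = 29.41 atm.
Adiabatic: P₂ = P₁(V₁/V₂)^γ = 1.74×16.9^(7/5) = 91.12 atm.

adiabatic: 91.1 atm; isothermal: 29.4 atm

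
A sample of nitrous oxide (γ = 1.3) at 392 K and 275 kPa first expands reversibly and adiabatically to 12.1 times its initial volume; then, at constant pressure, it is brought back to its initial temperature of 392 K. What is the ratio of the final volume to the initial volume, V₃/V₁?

V₃/V₁ ≈ 25.6

Adiabatic step: V₂/V₁ = 12.1; T₂ = T₁·(1/12.1)^(0.3) = 185.5 K.
Isobaric step: V₃/V₂ = T₃/T₂ = 392/185.5.
V₃/V₁ = (V₂/V₁)(V₃/V₂) = 12.1 × (392/185.5) = 25.56.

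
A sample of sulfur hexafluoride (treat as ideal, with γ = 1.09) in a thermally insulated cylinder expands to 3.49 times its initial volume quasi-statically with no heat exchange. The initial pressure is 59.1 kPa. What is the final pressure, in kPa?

Adiabatic: P₁V₁^γ = P₂V₂^γ ⇒ P₂ = P₁ (V₁/V₂)^γ.
P₂ = 59.1 × (1/3.49)^(1.09) = 15.13 kPa.

P₂ ≈ 15.1 kPa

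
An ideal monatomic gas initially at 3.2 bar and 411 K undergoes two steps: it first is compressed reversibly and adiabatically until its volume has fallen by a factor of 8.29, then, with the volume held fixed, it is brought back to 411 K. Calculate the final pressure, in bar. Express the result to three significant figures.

P₃ ≈ 26.5 bar

For a monatomic ideal gas γ = 5/3.
Adiabatic step (PV^γ = const): P₂ = 3.2×8.29^(5/3) = 108.7 bar; T₂ = 411×8.29^(2/3) = 1683 K.
Isochoric: P₃ = P₂(T₃/T₂) = 108.7 × (411/1683) = 26.53 bar.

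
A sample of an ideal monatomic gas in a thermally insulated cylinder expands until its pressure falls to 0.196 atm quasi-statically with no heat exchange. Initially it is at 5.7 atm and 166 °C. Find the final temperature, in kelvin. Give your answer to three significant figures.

Along an adiabat T P^((1−γ)/γ) is constant, so T₂ = T₁ (P₂/P₁)^((γ−1)/γ).
For a monatomic ideal gas γ = 5/3, so (γ−1)/γ = 2/5.
T₁ = 166 °C = 439.1 K.
T₂ = 439.1 × (0.196/5.7)^(2/5) = 114.1 K.

T₂ ≈ 114 K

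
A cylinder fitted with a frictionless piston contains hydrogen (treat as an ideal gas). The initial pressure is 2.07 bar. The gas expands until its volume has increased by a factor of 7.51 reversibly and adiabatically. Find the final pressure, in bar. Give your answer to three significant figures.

P₂ ≈ 0.123 bar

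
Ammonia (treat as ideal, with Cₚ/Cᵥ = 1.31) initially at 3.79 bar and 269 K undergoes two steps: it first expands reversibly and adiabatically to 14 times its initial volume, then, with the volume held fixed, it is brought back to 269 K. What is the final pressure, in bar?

P₃ ≈ 0.271 bar

Adiabatic step (PV^γ = const): P₂ = 3.79×(1/14)^(1.31) = 0.1195 bar; T₂ = 269×(1/14)^(0.31) = 118.7 K.
Isochoric: P₃ = P₂(T₃/T₂) = 0.1195 × (269/118.7) = 0.2707 bar.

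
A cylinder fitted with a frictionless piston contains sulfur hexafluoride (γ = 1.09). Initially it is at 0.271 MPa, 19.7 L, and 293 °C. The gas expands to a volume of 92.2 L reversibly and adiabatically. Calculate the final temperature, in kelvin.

T₂ ≈ 493 K

For a reversible adiabat TV^(γ−1) is constant, so T₂ = T₁ (V₁/V₂)^(γ−1).
T₁ = 293 °C = 566.1 K.
T₂ = 566.1 × (19.7/92.2)^(0.09) = 492.7 K.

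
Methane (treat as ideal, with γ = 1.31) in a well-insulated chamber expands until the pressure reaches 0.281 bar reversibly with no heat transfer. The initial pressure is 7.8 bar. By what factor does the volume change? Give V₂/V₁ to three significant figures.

From PV^γ = const, V₂/V₁ = (P₁/P₂)^(1/γ).
V₂/V₁ = (7.8/0.281)^(0.763) = 12.64.

V₂/V₁ ≈ 12.6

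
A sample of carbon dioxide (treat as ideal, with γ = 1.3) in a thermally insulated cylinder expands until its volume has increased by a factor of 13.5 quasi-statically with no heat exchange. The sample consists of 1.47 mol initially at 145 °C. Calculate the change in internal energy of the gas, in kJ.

ΔU ≈ -9.23 kJ

Adiabatic: T₁V₁^(γ−1) = T₂V₂^(γ−1) ⇒ T₂ = T₁ (V₁/V₂)^(γ−1).
T₁ = 145 °C = 418.1 K.
T₂ = 418.1 × (1/13.5)^(0.3) = 191.5 K.
Q = 0, so ΔU = W_on_gas = nCᵥΔT with Cᵥ = R/(γ−1) = 27.71 J/(mol·K).
ΔU = 1.47 × 27.71 × (191.5 − 418.1) = -9232 J.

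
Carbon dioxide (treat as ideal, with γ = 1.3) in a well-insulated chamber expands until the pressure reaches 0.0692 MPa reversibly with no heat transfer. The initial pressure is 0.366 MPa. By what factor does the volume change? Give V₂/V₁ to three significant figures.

V₂/V₁ ≈ 3.60

From PV^γ = const, V₂/V₁ = (P₁/P₂)^(1/γ).
V₂/V₁ = (0.366/0.0692)^(0.769) = 3.601.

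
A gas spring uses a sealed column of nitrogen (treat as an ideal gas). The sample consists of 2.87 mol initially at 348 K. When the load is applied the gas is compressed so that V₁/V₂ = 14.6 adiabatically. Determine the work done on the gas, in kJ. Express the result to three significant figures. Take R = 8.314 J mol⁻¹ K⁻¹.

For a reversible adiabat TV^(γ−1) is constant, so T₂ = T₁ (V₁/V₂)^(γ−1).
γ = 7/5 for a diatomic ideal gas, so γ−1 = 2/5.
T₂ = 348 × 14.6^(2/5) = 1017 K.
Q = 0, so ΔU = W_on_gas = nCᵥΔT with Cᵥ = R/(γ−1) = 20.79 J/(mol·K).
ΔU = 2.87 × 20.79 × (1017 − 348) = 39910 J.

W ≈ 39.9 kJ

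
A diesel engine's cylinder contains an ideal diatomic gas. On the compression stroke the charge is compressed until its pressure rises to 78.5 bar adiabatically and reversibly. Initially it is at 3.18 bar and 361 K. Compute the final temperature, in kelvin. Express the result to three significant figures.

T₂ ≈ 902 K

Adiabatic: T₂/T₁ = (P₂/P₁)^((γ−1)/γ).
For a diatomic ideal gas γ = 7/5, so (γ−1)/γ = 2/7.
T₂ = 361 × (78.5/3.18)^(2/7) = 902.3 K.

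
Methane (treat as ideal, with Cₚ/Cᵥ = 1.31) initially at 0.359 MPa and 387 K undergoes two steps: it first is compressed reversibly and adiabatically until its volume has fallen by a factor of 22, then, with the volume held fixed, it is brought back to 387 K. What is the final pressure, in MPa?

P₃ ≈ 7.90 MPa

Adiabatic step (PV^γ = const): P₂ = 0.359×22^(1.31) = 20.59 MPa; T₂ = 387×22^(0.31) = 1009 K.
Isochoric: P₃ = P₂(T₃/T₂) = 20.59 × (387/1009) = 7.898 MPa.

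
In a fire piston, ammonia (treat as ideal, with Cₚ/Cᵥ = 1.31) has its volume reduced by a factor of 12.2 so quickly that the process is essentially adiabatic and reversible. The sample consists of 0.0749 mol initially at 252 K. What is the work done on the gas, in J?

W ≈ 593 J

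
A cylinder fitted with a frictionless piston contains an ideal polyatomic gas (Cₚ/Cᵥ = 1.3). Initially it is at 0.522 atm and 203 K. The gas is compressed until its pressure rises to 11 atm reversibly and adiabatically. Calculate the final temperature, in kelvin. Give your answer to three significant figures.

Along an adiabat T P^((1−γ)/γ) is constant, so T₂ = T₁ (P₂/P₁)^((γ−1)/γ).
T₂ = 203 × (11/0.522)^(0.231) = 410.2 K.

T₂ ≈ 410 K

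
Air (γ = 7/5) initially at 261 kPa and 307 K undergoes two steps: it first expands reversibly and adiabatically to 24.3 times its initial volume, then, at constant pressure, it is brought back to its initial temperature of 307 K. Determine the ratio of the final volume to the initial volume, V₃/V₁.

V₃/V₁ ≈ 87.1

Adiabatic step: V₂/V₁ = 24.3; T₂ = T₁·(1/24.3)^(2/5) = 85.68 K.
Isobaric step: V₃/V₂ = T₃/T₂ = 307/85.68.
V₃/V₁ = (V₂/V₁)(V₃/V₂) = 24.3 × (307/85.68) = 87.07.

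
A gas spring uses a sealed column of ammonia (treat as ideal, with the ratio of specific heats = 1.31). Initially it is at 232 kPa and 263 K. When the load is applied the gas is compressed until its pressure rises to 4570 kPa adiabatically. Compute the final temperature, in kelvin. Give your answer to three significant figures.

T₂ ≈ 532 K

Along an adiabat T P^((1−γ)/γ) is constant, so T₂ = T₁ (P₂/P₁)^((γ−1)/γ).
T₂ = 263 × (4570/232)^(0.237) = 532.4 K.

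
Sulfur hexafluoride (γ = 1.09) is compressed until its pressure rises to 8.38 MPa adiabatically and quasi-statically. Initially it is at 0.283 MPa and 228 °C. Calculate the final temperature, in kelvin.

T₂ ≈ 663 K

Adiabatic: T₂/T₁ = (P₂/P₁)^((γ−1)/γ).
T₁ = 228 °C = 501.1 K.
T₂ = 501.1 × (8.38/0.283)^(0.0826) = 662.9 K.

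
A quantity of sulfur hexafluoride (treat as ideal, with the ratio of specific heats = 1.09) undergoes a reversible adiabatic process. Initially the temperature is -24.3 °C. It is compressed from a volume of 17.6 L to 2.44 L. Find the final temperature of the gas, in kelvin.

T₂ ≈ 297 K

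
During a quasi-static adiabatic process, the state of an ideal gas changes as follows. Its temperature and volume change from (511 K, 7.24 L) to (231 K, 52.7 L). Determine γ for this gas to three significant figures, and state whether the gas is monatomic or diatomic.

γ ≈ 1.40; diatomic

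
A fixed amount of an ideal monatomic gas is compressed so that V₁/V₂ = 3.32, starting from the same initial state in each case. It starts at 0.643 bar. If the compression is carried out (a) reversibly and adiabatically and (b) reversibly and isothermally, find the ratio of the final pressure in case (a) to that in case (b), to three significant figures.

P_adiabatic / P_isothermal ≈ 2.23

For a monatomic ideal gas γ = 5/3.
Isothermal: P_b = P₁(V₁/V₂) = 0.643×3.32.
Adiabatic: P_a = P₁(V₁/V₂)^γ = 0.643×3.32^(5/3).
P_a/P_b = (V₁/V₂)^(γ−1) = 3.32^(2/3) = 2.225.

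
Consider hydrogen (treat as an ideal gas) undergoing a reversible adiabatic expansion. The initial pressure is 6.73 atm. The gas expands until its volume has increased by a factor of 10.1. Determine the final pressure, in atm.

Since PV^γ is constant along a reversible adiabat, P₂ = P₁ (V₁/V₂)^γ.
For a diatomic ideal gas γ = 7/5.
P₂ = 6.73 × (1/10.1)^(7/5) = 0.2642 atm.

P₂ ≈ 0.264 atm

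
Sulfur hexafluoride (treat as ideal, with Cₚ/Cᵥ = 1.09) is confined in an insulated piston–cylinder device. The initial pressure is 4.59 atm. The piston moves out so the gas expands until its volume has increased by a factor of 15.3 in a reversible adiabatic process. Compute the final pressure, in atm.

P₂ ≈ 0.235 atm

Adiabatic: P₁V₁^γ = P₂V₂^γ ⇒ P₂ = P₁ (V₁/V₂)^γ.
P₂ = 4.59 × (1/15.3)^(1.09) = 0.2347 atm.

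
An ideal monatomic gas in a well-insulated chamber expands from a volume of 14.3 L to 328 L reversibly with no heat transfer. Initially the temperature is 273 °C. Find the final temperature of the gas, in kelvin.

T₂ ≈ 67.7 K

For a reversible adiabat TV^(γ−1) is constant, so T₂ = T₁ (V₁/V₂)^(γ−1).
For a monatomic ideal gas γ = 5/3, so γ−1 = 2/3.
T₁ = 273 °C = 546.1 K.
T₂ = 546.1 × (14.3/328)^(2/3) = 67.65 K.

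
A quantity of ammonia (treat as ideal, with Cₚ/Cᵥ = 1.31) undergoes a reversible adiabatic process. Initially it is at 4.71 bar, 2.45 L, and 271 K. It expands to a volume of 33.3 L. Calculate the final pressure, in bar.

P₂ ≈ 0.154 bar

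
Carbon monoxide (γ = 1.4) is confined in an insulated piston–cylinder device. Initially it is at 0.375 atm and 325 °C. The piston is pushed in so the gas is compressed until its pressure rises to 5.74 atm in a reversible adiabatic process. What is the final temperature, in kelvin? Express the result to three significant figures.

T₂ ≈ 1300 K

Along an adiabat T P^((1−γ)/γ) is constant, so T₂ = T₁ (P₂/P₁)^((γ−1)/γ).
T₁ = 325 °C = 598.1 K.
T₂ = 598.1 × (5.74/0.375)^(0.286) = 1304 K.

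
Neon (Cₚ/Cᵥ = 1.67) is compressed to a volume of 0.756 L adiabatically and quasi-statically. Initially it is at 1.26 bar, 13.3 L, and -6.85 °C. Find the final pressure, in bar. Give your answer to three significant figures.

P₂ ≈ 151 bar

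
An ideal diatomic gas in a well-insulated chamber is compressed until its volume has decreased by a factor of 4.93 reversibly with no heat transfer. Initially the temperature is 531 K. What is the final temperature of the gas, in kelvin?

T₂ ≈ 1010 K

For a reversible adiabat TV^(γ−1) is constant, so T₂ = T₁ (V₁/V₂)^(γ−1).
For a diatomic ideal gas γ = 7/5, so γ−1 = 2/5.
T₂ = 531 × 4.93^(2/5) = 1005 K.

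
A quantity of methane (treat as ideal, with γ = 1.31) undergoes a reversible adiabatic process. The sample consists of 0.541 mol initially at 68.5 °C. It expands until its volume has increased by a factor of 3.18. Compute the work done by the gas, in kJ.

W ≈ 1.49 kJ

Adiabatic: T₁V₁^(γ−1) = T₂V₂^(γ−1) ⇒ T₂ = T₁ (V₁/V₂)^(γ−1).
T₁ = 68.5 °C = 341.6 K.
T₂ = 341.6 × (1/3.18)^(0.31) = 238.7 K.
Q = 0, so ΔU = W_on_gas = nCᵥΔT with Cᵥ = R/(γ−1) = 26.82 J/(mol·K).
ΔU = 0.541 × 26.82 × (238.7 − 341.6) = -1494 J.
Work done by the gas = −ΔU = 1494 J.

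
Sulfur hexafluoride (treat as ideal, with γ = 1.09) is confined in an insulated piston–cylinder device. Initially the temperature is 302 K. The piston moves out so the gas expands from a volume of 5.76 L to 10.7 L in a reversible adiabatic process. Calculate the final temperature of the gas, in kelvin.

T₂ ≈ 286 K

For a reversible adiabat TV^(γ−1) is constant, so T₂ = T₁ (V₁/V₂)^(γ−1).
T₂ = 302 × (5.76/10.7)^(0.09) = 285.6 K.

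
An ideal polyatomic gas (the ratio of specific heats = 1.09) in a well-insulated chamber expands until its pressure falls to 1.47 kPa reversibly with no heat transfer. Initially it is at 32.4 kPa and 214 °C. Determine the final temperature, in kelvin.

T₂ ≈ 377 K

Along an adiabat T P^((1−γ)/γ) is constant, so T₂ = T₁ (P₂/P₁)^((γ−1)/γ).
T₁ = 214 °C = 487.1 K.
T₂ = 487.1 × (1.47/32.4)^(0.0826) = 377.4 K.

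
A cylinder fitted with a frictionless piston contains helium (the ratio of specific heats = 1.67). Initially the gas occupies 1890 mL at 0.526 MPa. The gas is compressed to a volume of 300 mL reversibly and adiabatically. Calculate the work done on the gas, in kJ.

W ≈ 3.61 kJ

P₂ = P₁(V₁/V₂)^γ = 0.526×(1890/300)^(1.67) = 11.37 MPa.
For a reversible adiabat, W_by_gas = (P₁V₁ − P₂V₂)/(γ−1).
W_by = (526000×0.00189 − 1.137×10^7×0.0003) / (0.67) = -3609 J.
W_on_gas = −W_by = 3609 J.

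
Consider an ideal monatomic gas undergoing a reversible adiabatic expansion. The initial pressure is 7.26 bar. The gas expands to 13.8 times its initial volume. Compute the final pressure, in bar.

Since PV^γ is constant along a reversible adiabat, P₂ = P₁ (V₁/V₂)^γ.
For a monatomic ideal gas γ = 5/3.
P₂ = 7.26 × (1/13.8)^(5/3) = 0.09144 bar.

P₂ ≈ 0.0914 bar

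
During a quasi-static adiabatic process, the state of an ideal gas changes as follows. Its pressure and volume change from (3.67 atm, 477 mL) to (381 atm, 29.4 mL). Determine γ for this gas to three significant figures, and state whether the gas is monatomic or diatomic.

γ ≈ 1.67; monatomic

PV^γ = const ⇒ γ = ln(P₂/P₁) / ln(V₁/V₂).
γ = ln(381/3.67) / ln(477/29.4) = 1.666.
γ ≈ 1.67 is close to 5/3, so the gas is monatomic.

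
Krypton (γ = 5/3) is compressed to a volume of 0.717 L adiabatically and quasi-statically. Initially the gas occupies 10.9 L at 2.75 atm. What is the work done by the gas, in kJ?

P₂ = P₁(V₁/V₂)^γ = 2.75×(10.9/0.717)^(5/3) = 256.6 atm.
For a reversible adiabat, W_by_gas = (P₁V₁ − P₂V₂)/(γ−1).
W_by = (278600×0.0109 − 2.6×10^7×0.000717) / (2/3) = -23400 J.

W ≈ -23.4 kJ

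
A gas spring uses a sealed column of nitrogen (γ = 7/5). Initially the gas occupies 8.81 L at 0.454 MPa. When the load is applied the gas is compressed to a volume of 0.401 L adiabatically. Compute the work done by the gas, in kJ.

W ≈ -24.4 kJ

P₂ = P₁(V₁/V₂)^γ = 0.454×(8.81/0.401)^(7/5) = 34.33 MPa.
For a reversible adiabat, W_by_gas = (P₁V₁ − P₂V₂)/(γ−1).
W_by = (454000×0.00881 − 3.433×10^7×0.000401) / (2/5) = -24410 J.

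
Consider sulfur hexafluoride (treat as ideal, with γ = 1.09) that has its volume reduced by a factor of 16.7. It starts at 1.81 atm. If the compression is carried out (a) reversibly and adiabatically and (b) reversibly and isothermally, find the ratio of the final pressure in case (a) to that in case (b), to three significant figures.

P_adiabatic / P_isothermal ≈ 1.29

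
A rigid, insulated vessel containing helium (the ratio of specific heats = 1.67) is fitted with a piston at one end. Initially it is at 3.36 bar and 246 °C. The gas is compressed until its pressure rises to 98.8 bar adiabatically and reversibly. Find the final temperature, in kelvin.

Adiabatic: T₂/T₁ = (P₂/P₁)^((γ−1)/γ).
T₁ = 246 °C = 519.1 K.
T₂ = 519.1 × (98.8/3.36)^(0.401) = 2016 K.

T₂ ≈ 2020 K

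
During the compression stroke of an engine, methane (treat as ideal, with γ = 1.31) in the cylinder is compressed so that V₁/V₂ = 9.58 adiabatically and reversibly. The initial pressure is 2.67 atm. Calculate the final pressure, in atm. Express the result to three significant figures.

Since PV^γ is constant along a reversible adiabat, P₂ = P₁ (V₁/V₂)^γ.
P₂ = 2.67 × 9.58^(1.31) = 51.53 atm.

P₂ ≈ 51.5 atm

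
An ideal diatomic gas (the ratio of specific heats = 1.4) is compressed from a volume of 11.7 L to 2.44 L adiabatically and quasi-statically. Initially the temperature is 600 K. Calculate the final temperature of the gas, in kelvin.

T₂ ≈ 1120 K

Adiabatic: T₁V₁^(γ−1) = T₂V₂^(γ−1) ⇒ T₂ = T₁ (V₁/V₂)^(γ−1).
T₂ = 600 × (11.7/2.44)^(0.4) = 1123 K.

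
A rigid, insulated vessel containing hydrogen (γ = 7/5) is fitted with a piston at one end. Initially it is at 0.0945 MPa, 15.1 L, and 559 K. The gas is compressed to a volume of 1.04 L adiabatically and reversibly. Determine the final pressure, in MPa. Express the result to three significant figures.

P₂ ≈ 4.00 MPa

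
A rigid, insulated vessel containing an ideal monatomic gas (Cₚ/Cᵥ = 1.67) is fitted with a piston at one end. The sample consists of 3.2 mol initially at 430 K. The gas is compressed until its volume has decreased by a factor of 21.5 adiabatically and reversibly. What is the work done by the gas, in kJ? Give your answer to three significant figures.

Adiabatic: T₁V₁^(γ−1) = T₂V₂^(γ−1) ⇒ T₂ = T₁ (V₁/V₂)^(γ−1).
T₂ = 430 × 21.5^(0.67) = 3359 K.
Q = 0, so ΔU = W_on_gas = nCᵥΔT with Cᵥ = R/(γ−1) = 12.41 J/(mol·K).
ΔU = 3.2 × 12.41 × (3359 − 430) = 116300 J.
Work done by the gas = −ΔU = -116300 J.

W ≈ -116 kJ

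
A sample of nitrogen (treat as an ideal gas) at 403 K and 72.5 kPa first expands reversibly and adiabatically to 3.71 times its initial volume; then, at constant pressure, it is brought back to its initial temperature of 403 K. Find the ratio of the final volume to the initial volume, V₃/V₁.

V₃/V₁ ≈ 6.27

For a diatomic ideal gas γ = 7/5.
Adiabatic step: V₂/V₁ = 3.71; T₂ = T₁·(1/3.71)^(2/5) = 238.5 K.
Isobaric step: V₃/V₂ = T₃/T₂ = 403/238.5.
V₃/V₁ = (V₂/V₁)(V₃/V₂) = 3.71 × (403/238.5) = 6.268.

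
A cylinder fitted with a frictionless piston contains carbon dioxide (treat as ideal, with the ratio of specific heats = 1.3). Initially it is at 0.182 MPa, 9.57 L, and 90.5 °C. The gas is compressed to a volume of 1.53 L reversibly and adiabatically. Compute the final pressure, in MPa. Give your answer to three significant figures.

Since PV^γ is constant along a reversible adiabat, P₂ = P₁ (V₁/V₂)^γ.
P₂ = 0.182 × (9.57/1.53)^(1.3) = 1.973 MPa.

P₂ ≈ 1.97 MPa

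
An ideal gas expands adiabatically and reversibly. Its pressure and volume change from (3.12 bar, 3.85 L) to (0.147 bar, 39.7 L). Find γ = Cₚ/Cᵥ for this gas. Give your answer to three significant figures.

PV^γ = const ⇒ γ = ln(P₂/P₁) / ln(V₁/V₂).
γ = ln(0.147/3.12) / ln(3.85/39.7) = 1.309.

γ ≈ 1.31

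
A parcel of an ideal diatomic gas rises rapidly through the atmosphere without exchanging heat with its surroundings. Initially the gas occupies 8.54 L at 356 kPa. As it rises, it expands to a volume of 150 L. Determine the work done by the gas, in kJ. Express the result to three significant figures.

γ = 7/5 for a diatomic ideal gas.
P₂ = P₁(V₁/V₂)^γ = 356×(8.54/150)^(7/5) = 6.441 kPa.
For a reversible adiabat, W_by_gas = (P₁V₁ − P₂V₂)/(γ−1).
W_by = (356000×0.00854 − 6441×0.15) / (2/5) = 5185 J.

W ≈ 5.19 kJ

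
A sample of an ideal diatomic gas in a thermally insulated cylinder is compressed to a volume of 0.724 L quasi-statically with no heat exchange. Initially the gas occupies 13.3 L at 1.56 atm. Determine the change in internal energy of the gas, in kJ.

ΔU ≈ 11.6 kJ

γ = 7/5 for a diatomic ideal gas.
P₂ = P₁(V₁/V₂)^γ = 1.56×(13.3/0.724)^(7/5) = 91.81 atm.
For a reversible adiabat, W_by_gas = (P₁V₁ − P₂V₂)/(γ−1).
W_by = (158100×0.0133 − 9.302×10^6×0.000724) / (2/5) = -11580 J.
Q = 0 ⇒ ΔU = −W_by = 11580 J.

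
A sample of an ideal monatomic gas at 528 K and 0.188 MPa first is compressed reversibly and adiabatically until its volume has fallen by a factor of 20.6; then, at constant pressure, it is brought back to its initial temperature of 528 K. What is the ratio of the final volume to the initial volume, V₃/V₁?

For a monatomic ideal gas γ = 5/3.
Adiabatic step: V₂/V₁ = 0.04854; T₂ = T₁·20.6^(2/3) = 3968 K.
Isobaric step: V₃/V₂ = T₃/T₂ = 528/3968.
V₃/V₁ = (V₂/V₁)(V₃/V₂) = 0.04854 × (528/3968) = 0.00646.

V₃/V₁ ≈ 0.00646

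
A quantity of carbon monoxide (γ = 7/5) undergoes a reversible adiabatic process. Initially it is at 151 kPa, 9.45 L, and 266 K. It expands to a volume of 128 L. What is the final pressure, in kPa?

Since PV^γ is constant along a reversible adiabat, P₂ = P₁ (V₁/V₂)^γ.
P₂ = 151 × (9.45/128)^(7/5) = 3.931 kPa.

P₂ ≈ 3.93 kPa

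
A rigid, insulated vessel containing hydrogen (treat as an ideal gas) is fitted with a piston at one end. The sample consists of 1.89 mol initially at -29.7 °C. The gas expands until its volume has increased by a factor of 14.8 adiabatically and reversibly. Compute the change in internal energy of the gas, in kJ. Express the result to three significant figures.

ΔU ≈ -6.31 kJ

For a reversible adiabat TV^(γ−1) is constant, so T₂ = T₁ (V₁/V₂)^(γ−1).
γ = 7/5 for a diatomic ideal gas, so γ−1 = 2/5.
T₁ = -29.7 °C = 243.4 K.
T₂ = 243.4 × (1/14.8)^(2/5) = 82.85 K.
Q = 0, so ΔU = W_on_gas = nCᵥΔT with Cᵥ = R/(γ−1) = 20.79 J/(mol·K).
ΔU = 1.89 × 20.79 × (82.85 − 243.4) = -6309 J.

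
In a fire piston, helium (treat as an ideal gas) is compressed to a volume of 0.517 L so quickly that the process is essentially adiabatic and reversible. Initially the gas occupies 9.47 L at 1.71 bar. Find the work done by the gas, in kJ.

W ≈ -14.4 kJ

γ = 5/3 for a monatomic ideal gas.
P₂ = P₁(V₁/V₂)^γ = 1.71×(9.47/0.517)^(5/3) = 217.7 bar.
For a reversible adiabat, W_by_gas = (P₁V₁ − P₂V₂)/(γ−1).
W_by = (171000×0.00947 − 2.177×10^7×0.000517) / (2/3) = -14450 J.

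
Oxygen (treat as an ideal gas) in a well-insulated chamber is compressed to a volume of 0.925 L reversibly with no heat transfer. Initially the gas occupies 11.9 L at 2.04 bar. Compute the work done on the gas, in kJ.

W ≈ 10.8 kJ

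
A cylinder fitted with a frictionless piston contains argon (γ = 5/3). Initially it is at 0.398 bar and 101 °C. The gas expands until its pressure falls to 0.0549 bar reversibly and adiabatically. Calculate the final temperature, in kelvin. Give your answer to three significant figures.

T₂ ≈ 169 K

Adiabatic: T₂/T₁ = (P₂/P₁)^((γ−1)/γ).
T₁ = 101 °C = 374.1 K.
T₂ = 374.1 × (0.0549/0.398)^(2/5) = 169.4 K.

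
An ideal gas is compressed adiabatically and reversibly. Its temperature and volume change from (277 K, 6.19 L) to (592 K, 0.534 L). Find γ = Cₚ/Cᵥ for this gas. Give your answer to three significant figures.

TV^(γ−1) = const ⇒ γ − 1 = ln(T₂/T₁) / ln(V₁/V₂).
γ = 1 + ln(592/277) / ln(6.19/0.534) = 1.31.

γ ≈ 1.31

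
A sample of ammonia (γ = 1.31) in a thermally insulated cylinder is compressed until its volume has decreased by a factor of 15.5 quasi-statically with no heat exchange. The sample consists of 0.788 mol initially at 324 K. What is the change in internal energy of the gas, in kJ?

ΔU ≈ 9.17 kJ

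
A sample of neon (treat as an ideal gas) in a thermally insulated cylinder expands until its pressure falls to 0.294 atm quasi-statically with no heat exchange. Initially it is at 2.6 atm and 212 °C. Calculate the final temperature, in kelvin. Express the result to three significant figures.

Along an adiabat T P^((1−γ)/γ) is constant, so T₂ = T₁ (P₂/P₁)^((γ−1)/γ).
For a monatomic ideal gas γ = 5/3, so (γ−1)/γ = 2/5.
T₁ = 212 °C = 485.1 K.
T₂ = 485.1 × (0.294/2.6)^(2/5) = 202.9 K.

T₂ ≈ 203 K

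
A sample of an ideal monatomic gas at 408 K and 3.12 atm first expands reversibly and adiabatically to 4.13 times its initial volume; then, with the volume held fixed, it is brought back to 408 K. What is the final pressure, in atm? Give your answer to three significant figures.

P₃ ≈ 0.755 atm

For a monatomic ideal gas γ = 5/3.
Adiabatic step (PV^γ = const): P₂ = 3.12×(1/4.13)^(5/3) = 0.2935 atm; T₂ = 408×(1/4.13)^(2/3) = 158.5 K.
Isochoric: P₃ = P₂(T₃/T₂) = 0.2935 × (408/158.5) = 0.7554 atm.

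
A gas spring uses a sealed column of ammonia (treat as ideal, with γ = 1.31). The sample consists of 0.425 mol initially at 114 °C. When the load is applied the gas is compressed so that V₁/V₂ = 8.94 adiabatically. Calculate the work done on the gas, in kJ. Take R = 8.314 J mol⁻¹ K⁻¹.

W ≈ 4.29 kJ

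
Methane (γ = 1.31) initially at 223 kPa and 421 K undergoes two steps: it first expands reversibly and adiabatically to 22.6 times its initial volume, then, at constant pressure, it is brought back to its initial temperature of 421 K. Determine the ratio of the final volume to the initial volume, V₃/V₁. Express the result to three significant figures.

V₃/V₁ ≈ 59.4

Adiabatic step: V₂/V₁ = 22.6; T₂ = T₁·(1/22.6)^(0.31) = 160.1 K.
Isobaric step: V₃/V₂ = T₃/T₂ = 421/160.1.
V₃/V₁ = (V₂/V₁)(V₃/V₂) = 22.6 × (421/160.1) = 59.41.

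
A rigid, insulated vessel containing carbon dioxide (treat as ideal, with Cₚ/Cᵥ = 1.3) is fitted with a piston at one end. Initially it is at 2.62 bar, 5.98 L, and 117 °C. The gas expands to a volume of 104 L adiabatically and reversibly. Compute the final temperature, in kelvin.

T₂ ≈ 166 K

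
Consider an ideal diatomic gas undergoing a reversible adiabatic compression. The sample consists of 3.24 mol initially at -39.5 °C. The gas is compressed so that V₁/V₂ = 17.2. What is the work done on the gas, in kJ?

W ≈ 33.4 kJ

For a reversible adiabat TV^(γ−1) is constant, so T₂ = T₁ (V₁/V₂)^(γ−1).
γ = 7/5 for a diatomic ideal gas, so γ−1 = 2/5.
T₁ = -39.5 °C = 233.6 K.
T₂ = 233.6 × 17.2^(2/5) = 729.1 K.
Q = 0, so ΔU = W_on_gas = nCᵥΔT with Cᵥ = R/(γ−1) = 20.79 J/(mol·K).
ΔU = 3.24 × 20.79 × (729.1 − 233.6) = 33360 J.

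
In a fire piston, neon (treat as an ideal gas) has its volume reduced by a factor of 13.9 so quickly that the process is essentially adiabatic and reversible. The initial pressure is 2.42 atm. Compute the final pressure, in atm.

P₂ ≈ 194 atm

Since PV^γ is constant along a reversible adiabat, P₂ = P₁ (V₁/V₂)^γ.
For a monatomic ideal gas γ = 5/3.
P₂ = 2.42 × 13.9^(5/3) = 194.5 atm.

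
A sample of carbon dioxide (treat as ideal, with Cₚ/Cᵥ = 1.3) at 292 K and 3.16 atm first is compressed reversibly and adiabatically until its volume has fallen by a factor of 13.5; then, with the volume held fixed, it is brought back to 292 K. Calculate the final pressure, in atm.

Adiabatic step (PV^γ = const): P₂ = 3.16×13.5^(1.3) = 93.14 atm; T₂ = 292×13.5^(0.3) = 637.5 K.
Isochoric: P₃ = P₂(T₃/T₂) = 93.14 × (292/637.5) = 42.66 atm.

P₃ ≈ 42.7 atm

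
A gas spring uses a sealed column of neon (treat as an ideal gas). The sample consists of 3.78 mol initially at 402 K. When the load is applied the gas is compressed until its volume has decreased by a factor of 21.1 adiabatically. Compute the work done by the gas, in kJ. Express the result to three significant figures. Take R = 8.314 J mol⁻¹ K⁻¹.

W ≈ -126 kJ

Adiabatic: T₁V₁^(γ−1) = T₂V₂^(γ−1) ⇒ T₂ = T₁ (V₁/V₂)^(γ−1).
γ = 5/3 for a monatomic ideal gas, so γ−1 = 2/3.
T₂ = 402 × 21.1^(2/3) = 3070 K.
Q = 0, so ΔU = W_on_gas = nCᵥΔT with Cᵥ = R/(γ−1) = 12.47 J/(mol·K).
ΔU = 3.78 × 12.47 × (3070 − 402) = 125800 J.
Work done by the gas = −ΔU = -125800 J.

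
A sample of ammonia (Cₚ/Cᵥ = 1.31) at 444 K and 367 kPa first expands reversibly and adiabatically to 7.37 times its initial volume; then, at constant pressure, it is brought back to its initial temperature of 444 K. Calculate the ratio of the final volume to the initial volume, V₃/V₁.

V₃/V₁ ≈ 13.7

Adiabatic step: V₂/V₁ = 7.37; T₂ = T₁·(1/7.37)^(0.31) = 239 K.
Isobaric step: V₃/V₂ = T₃/T₂ = 444/239.
V₃/V₁ = (V₂/V₁)(V₃/V₂) = 7.37 × (444/239) = 13.69.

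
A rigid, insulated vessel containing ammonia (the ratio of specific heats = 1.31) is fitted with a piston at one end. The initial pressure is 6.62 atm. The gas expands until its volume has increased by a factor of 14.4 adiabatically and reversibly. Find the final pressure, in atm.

P₂ ≈ 0.201 atm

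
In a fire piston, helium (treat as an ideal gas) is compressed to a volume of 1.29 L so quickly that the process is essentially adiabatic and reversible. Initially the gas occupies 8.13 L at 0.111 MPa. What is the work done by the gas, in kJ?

W ≈ -3.26 kJ

γ = 5/3 for a monatomic ideal gas.
P₂ = P₁(V₁/V₂)^γ = 0.111×(8.13/1.29)^(5/3) = 2.387 MPa.
For a reversible adiabat, W_by_gas = (P₁V₁ − P₂V₂)/(γ−1).
W_by = (111000×0.00813 − 2.387×10^6×0.00129) / (2/3) = -3265 J.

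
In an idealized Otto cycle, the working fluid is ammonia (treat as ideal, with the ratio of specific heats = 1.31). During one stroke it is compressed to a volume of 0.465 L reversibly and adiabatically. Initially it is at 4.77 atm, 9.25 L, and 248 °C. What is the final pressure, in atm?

Adiabatic: P₁V₁^γ = P₂V₂^γ ⇒ P₂ = P₁ (V₁/V₂)^γ.
P₂ = 4.77 × (9.25/0.465)^(1.31) = 239.8 atm.

P₂ ≈ 240 atm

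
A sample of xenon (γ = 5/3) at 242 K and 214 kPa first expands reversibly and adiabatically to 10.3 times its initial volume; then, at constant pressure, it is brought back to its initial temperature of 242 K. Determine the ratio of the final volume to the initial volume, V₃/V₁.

Adiabatic step: V₂/V₁ = 10.3; T₂ = T₁·(1/10.3)^(2/3) = 51.12 K.
Isobaric step: V₃/V₂ = T₃/T₂ = 242/51.12.
V₃/V₁ = (V₂/V₁)(V₃/V₂) = 10.3 × (242/51.12) = 48.76.

V₃/V₁ ≈ 48.8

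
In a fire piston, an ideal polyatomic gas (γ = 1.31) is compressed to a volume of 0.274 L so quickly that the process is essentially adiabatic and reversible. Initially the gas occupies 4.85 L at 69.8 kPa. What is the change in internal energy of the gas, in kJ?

ΔU ≈ 1.57 kJ

P₂ = P₁(V₁/V₂)^γ = 69.8×(4.85/0.274)^(1.31) = 3011 kPa.
For a reversible adiabat, W_by_gas = (P₁V₁ − P₂V₂)/(γ−1).
W_by = (69800×0.00485 − 3.011×10^6×0.000274) / (0.31) = -1569 J.
Q = 0 ⇒ ΔU = −W_by = 1569 J.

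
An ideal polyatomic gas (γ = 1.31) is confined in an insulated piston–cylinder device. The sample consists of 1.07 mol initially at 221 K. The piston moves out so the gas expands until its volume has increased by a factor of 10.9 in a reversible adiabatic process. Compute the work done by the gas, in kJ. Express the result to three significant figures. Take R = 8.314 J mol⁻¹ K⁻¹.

Adiabatic: T₁V₁^(γ−1) = T₂V₂^(γ−1) ⇒ T₂ = T₁ (V₁/V₂)^(γ−1).
T₂ = 221 × (1/10.9)^(0.31) = 105.4 K.
Q = 0, so ΔU = W_on_gas = nCᵥΔT with Cᵥ = R/(γ−1) = 26.82 J/(mol·K).
ΔU = 1.07 × 26.82 × (105.4 − 221) = -3318 J.
Work done by the gas = −ΔU = 3318 J.

W ≈ 3.32 kJ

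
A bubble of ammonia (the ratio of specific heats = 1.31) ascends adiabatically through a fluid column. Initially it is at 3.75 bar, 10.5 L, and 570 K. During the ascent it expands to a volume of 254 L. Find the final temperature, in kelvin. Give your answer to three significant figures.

T₂ ≈ 212 K

For a reversible adiabat TV^(γ−1) is constant, so T₂ = T₁ (V₁/V₂)^(γ−1).
T₂ = 570 × (10.5/254)^(0.31) = 212.3 K.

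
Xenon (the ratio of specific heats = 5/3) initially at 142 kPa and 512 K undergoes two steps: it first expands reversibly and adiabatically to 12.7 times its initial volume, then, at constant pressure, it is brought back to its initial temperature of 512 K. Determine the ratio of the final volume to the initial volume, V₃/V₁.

Adiabatic step: V₂/V₁ = 12.7; T₂ = T₁·(1/12.7)^(2/3) = 94.06 K.
Isobaric step: V₃/V₂ = T₃/T₂ = 512/94.06.
V₃/V₁ = (V₂/V₁)(V₃/V₂) = 12.7 × (512/94.06) = 69.13.

V₃/V₁ ≈ 69.1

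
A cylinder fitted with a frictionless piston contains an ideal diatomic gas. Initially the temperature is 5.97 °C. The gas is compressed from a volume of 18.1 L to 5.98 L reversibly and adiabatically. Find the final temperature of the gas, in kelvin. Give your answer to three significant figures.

Adiabatic: T₁V₁^(γ−1) = T₂V₂^(γ−1) ⇒ T₂ = T₁ (V₁/V₂)^(γ−1).
For a diatomic ideal gas γ = 7/5, so γ−1 = 2/5.
T₁ = 5.97 °C = 279.1 K.
T₂ = 279.1 × (18.1/5.98)^(2/5) = 434.7 K.

T₂ ≈ 435 K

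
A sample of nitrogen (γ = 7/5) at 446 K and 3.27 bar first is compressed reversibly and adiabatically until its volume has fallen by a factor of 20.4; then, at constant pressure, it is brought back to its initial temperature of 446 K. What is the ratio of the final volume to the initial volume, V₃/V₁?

V₃/V₁ ≈ 0.0147

Adiabatic step: V₂/V₁ = 0.04902; T₂ = T₁·20.4^(2/5) = 1490 K.
Isobaric step: V₃/V₂ = T₃/T₂ = 446/1490.
V₃/V₁ = (V₂/V₁)(V₃/V₂) = 0.04902 × (446/1490) = 0.01467.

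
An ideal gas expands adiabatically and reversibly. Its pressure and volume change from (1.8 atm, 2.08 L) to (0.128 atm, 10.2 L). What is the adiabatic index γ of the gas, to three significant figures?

γ ≈ 1.66

PV^γ = const ⇒ γ = ln(P₂/P₁) / ln(V₁/V₂).
γ = ln(0.128/1.8) / ln(2.08/10.2) = 1.663.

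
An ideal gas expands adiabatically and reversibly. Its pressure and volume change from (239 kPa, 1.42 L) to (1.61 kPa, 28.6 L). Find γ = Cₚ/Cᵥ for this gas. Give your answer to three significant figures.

γ ≈ 1.67

PV^γ = const ⇒ γ = ln(P₂/P₁) / ln(V₁/V₂).
γ = ln(1.61/239) / ln(1.42/28.6) = 1.665.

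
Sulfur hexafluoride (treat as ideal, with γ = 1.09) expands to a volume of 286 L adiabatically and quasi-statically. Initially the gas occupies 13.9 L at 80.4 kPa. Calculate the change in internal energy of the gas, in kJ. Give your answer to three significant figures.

ΔU ≈ -2.96 kJ

P₂ = P₁(V₁/V₂)^γ = 80.4×(13.9/286)^(1.09) = 2.976 kPa.
For a reversible adiabat, W_by_gas = (P₁V₁ − P₂V₂)/(γ−1).
W_by = (80400×0.0139 − 2976×0.286) / (0.09) = 2959 J.
Q = 0 ⇒ ΔU = −W_by = -2959 J.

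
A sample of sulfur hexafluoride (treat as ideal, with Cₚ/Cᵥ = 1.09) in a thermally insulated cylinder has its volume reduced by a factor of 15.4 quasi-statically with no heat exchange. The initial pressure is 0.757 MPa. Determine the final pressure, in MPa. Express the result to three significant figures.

Since PV^γ is constant along a reversible adiabat, P₂ = P₁ (V₁/V₂)^γ.
P₂ = 0.757 × 15.4^(1.09) = 14.91 MPa.

P₂ ≈ 14.9 MPa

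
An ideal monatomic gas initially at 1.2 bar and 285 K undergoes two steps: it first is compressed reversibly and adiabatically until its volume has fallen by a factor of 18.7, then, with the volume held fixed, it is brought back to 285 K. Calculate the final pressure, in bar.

P₃ ≈ 22.4 bar

For a monatomic ideal gas γ = 5/3.
Adiabatic step (PV^γ = const): P₂ = 1.2×18.7^(5/3) = 158.1 bar; T₂ = 285×18.7^(2/3) = 2008 K.
Isochoric: P₃ = P₂(T₃/T₂) = 158.1 × (285/2008) = 22.44 bar.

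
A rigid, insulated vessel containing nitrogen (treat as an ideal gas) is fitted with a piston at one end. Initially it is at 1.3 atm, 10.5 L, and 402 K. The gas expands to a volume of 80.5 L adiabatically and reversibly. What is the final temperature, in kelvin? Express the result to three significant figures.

Adiabatic: T₁V₁^(γ−1) = T₂V₂^(γ−1) ⇒ T₂ = T₁ (V₁/V₂)^(γ−1).
γ = 7/5 for a diatomic ideal gas.
T₂ = 402 × (10.5/80.5)^(2/5) = 178 K.

T₂ ≈ 178 K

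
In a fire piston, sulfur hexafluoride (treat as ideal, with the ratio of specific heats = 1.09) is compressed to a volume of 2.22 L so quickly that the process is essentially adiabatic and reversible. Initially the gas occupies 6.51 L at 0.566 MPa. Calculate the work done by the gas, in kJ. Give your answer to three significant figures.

P₂ = P₁(V₁/V₂)^γ = 0.566×(6.51/2.22)^(1.09) = 1.829 MPa.
For a reversible adiabat, W_by_gas = (P₁V₁ − P₂V₂)/(γ−1).
W_by = (566000×0.00651 − 1.829×10^6×0.00222) / (0.09) = -4162 J.

W ≈ -4.16 kJ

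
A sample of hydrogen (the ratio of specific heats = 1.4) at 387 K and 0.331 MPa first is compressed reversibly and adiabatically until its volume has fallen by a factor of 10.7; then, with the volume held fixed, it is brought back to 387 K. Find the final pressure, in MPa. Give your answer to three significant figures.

Adiabatic step (PV^γ = const): P₂ = 0.331×10.7^(1.4) = 9.14 MPa; T₂ = 387×10.7^(0.4) = 998.8 K.
Isochoric: P₃ = P₂(T₃/T₂) = 9.14 × (387/998.8) = 3.542 MPa.

P₃ ≈ 3.54 MPa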